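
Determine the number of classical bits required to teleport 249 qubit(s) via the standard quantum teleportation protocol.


Quantum teleportation requires 2 classical bits per qubit teleported.
249 qubit(s) -> 2 * 249 = 498 classical bits

498


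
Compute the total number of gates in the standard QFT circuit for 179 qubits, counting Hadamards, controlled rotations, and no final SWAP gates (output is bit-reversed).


Hadamard gates: 179
Controlled rotations: n*(n-1)/2 = 179*178/2 = 15931
SWAP gates: 0 (omitted)
Total = 179 + 15931
= 16110

16110


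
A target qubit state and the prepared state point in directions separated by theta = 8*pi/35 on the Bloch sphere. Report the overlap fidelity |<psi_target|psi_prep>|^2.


For states separated by angle theta on Bloch sphere:
F = cos^2(theta/2)
theta = 8*pi/35 = 0.7181
theta/2 = 0.3590
cos(theta/2) = 0.9362
F = 0.8765

0.8765


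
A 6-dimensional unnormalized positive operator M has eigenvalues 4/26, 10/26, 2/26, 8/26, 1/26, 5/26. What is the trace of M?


tr(M) = sum of eigenvalues
= 4/26 + 10/26 + 2/26 + 8/26 + 1/26 + 5/26
= 30/26
= 1.1538

1.1538


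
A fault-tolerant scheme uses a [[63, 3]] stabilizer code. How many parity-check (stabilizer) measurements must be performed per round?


For an [[n,k]] stabilizer code:
Number of stabilizer generators = n - k
= 63 - 3
= 60

60


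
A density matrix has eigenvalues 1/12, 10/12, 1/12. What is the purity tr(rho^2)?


tr(rho^2) = sum of eigenvalues squared
= (1/12)^2 + (10/12)^2 + (1/12)^2
= (1 + 100 + 1) / 144
= 102/144
= 0.7083

0.7083


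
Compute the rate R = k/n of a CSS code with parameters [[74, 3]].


Code rate R = k/n
= 3/74
= 0.0405

0.0405


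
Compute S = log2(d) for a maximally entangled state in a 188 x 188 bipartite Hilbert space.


For a maximally entangled state in d x d:
S = log2(d) = log2(188)
= 7.5546

7.5546


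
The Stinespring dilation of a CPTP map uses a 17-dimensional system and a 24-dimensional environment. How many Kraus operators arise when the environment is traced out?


Tracing out the environment in an orthonormal basis {|i>_E} gives Kraus operators K_i = <i|_E U |0>_E.
Number of Kraus operators = dim(H_env) = d_env
= 24

24


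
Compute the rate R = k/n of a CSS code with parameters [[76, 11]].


Code rate R = k/n
= 11/76
= 0.1447

0.1447


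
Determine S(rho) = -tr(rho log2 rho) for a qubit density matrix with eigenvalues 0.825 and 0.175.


S = -p*log2(p) - (1-p)*log2(1-p)
p = 0.8250, 1-p = 0.1750
= -0.8250 * log2(0.8250) - 0.1750 * log2(0.1750)
= -(-0.2290) - (-0.4401)
= 0.6690

0.6690


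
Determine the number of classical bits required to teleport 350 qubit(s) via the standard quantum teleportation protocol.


Quantum teleportation requires 2 classical bits per qubit teleported.
350 qubit(s) -> 2 * 350 = 700 classical bits

700


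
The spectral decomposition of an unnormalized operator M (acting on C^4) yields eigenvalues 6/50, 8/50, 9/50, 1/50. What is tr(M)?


tr(M) = sum of eigenvalues
= 6/50 + 8/50 + 9/50 + 1/50
= 24/50
= 0.4800

0.4800


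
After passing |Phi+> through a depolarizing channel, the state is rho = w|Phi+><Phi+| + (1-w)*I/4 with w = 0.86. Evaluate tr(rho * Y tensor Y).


|Phi+> = (|00> + |11>)/sqrt(2)
For the pure Bell state, <Y_A Y_B> = -1 (Bell-state Pauli correlator).
The maximally-mixed part I/4 has tr(I/4 * P tensor P) = 0 for any traceless Pauli P.
So <Y_A Y_B>_rho = w * (-1) + (1 - w) * 0
= 0.86 * (-1)
= -0.8600

-0.8600


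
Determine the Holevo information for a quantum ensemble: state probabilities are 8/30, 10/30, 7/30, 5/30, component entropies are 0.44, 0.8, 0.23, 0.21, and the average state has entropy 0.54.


chi = S(rho) - sum_i p_i * S(rho_i)
Weighted entropy = 8/30 * 0.44 + 10/30 * 0.8 + 7/30 * 0.23 + 5/30 * 0.21
= 0.4727
chi = 0.54 - 0.4727
= 0.0673

0.0673


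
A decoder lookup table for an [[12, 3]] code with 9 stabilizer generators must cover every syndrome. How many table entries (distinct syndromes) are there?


Each stabilizer generator gives a binary (+1 or -1) measurement outcome.
With 9 independent generators:
Total syndromes = 2^9
= 512

512


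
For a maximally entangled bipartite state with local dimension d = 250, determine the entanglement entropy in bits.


For a maximally entangled state in d x d:
S = log2(d) = log2(250)
= 7.9658

7.9658


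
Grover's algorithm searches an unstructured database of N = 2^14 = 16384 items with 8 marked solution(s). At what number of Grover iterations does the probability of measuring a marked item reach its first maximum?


After j Grover iterations the success probability is P(j) = sin^2((2j+1)*theta), where sin(theta) = sqrt(k/N).
N = 2^14 = 16384, k = 8
sin(theta) = sqrt(k/N) = 0.02209708691
theta = arcsin(sqrt(k/N)) = 0.02209888557 rad
P(j) reaches its first maximum when (2j+1)*theta is as close as possible to pi/2, i.e. j = round(pi/(4*theta) - 1/2).
pi/(4*theta) - 1/2 = 35.0402
(For comparison, the common estimate pi/4 * sqrt(N/k) = 35.5431; the exact maximiser is used here.)
Optimal iterations = 35

35


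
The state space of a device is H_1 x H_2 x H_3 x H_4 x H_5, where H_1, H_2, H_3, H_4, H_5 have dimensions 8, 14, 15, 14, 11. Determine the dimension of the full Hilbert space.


dim(H_1 x H_2 x H_3 x H_4 x H_5) = 8 * 14 * 15 * 14 * 11
= 112 * 15 * 14 * 11
= 1680 * 14 * 11
= 23520 * 11
= 258720

258720


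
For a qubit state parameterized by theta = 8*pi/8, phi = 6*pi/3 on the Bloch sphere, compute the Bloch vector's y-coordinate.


theta = 3.1416, phi = 6.2832
r_y = sin(theta)*sin(phi) = 0.0000 * 0.0000
r_y = 0.0000

0.0000


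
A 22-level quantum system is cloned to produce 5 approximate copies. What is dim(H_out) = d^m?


Output space = H^(tensor 5) where dim(H) = 22
dim = 22^5
= 484 (after 2 factors)
= 10648 (after 3 factors)
= 234256 (after 4 factors)
= 5153632 (after 5 factors)
= 5153632

5153632


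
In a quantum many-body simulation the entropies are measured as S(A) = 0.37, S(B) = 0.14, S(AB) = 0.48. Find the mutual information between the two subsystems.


I(A:B) = S(A) + S(B) - S(AB)
= 0.37 + 0.14 - 0.48
= 0.0300

0.0300


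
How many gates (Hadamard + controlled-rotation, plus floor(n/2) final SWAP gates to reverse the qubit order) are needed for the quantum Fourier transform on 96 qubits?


Hadamard gates: 96
Controlled rotations: n*(n-1)/2 = 96*95/2 = 4560
SWAP gates: floor(n/2) = floor(96/2) = 48
Total = 96 + 4560 + 48
= 4704

4704


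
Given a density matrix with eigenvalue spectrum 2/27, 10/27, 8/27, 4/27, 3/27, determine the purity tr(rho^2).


tr(rho^2) = sum of eigenvalues squared
= (2/27)^2 + (10/27)^2 + (8/27)^2 + (4/27)^2 + (3/27)^2
= (4 + 100 + 64 + 16 + 9) / 729
= 193/729
= 0.2647

0.2647


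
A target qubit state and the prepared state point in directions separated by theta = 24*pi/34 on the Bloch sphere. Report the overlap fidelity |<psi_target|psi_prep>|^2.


For states separated by angle theta on Bloch sphere:
F = cos^2(theta/2)
theta = 24*pi/34 = 2.2176
theta/2 = 1.1088
cos(theta/2) = 0.4457
F = 0.1987

0.1987


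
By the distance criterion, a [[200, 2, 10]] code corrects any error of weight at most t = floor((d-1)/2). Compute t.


Code parameters: [[200, 2, 10]], distance d = 10.
Number of correctable errors = floor((d-1)/2)
= floor((10 - 1)/2)
= floor(9/2)
= 4

4


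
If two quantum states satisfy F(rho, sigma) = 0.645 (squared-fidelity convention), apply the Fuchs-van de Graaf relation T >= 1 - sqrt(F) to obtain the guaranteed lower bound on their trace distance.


Fuchs-van de Graaf (squared-fidelity convention): 1 - sqrt(F) <= T <= sqrt(1 - F).
Lower bound: T >= 1 - sqrt(F)
sqrt(F) = sqrt(0.645) = 0.8031
T >= 1 - 0.8031
T >= 0.1969

0.1969


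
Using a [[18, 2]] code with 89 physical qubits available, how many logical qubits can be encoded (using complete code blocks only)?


Each code block uses 18 physical qubits for 2 logical qubit(s).
Number of complete blocks = floor(89 / 18) = 4
Logical qubits = 4 * 2
= 8

8


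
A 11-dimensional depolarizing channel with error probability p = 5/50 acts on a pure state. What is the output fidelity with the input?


F = (1-p) + p/d
= (1 - 0.1000) + 0.1000/11
= 0.9000 + 0.0091
= 0.9091

0.9091


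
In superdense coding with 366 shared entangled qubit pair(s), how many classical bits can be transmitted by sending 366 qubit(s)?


Superdense coding allows 2 classical bits per shared entangled pair.
366 pair(s) -> 2 * 366 = 732 classical bits

732


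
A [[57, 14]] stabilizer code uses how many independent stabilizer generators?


For an [[n,k]] stabilizer code:
Number of stabilizer generators = n - k
= 57 - 14
= 43

43


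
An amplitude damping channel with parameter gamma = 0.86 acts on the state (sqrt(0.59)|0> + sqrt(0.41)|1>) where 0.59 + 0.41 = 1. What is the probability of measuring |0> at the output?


For amplitude damping with parameter gamma on state sqrt(a)|0> + sqrt(b)|1>:
alpha^2 = 0.59, beta^2 = 0.41
P(|0>) = alpha^2 + gamma * beta^2
= 0.59 + 0.86 * 0.41
= 0.59 + 0.3526
= 0.9426

0.9426


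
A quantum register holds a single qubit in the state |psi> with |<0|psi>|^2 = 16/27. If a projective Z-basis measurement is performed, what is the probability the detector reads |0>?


|alpha|^2 = 16/27 = 0.5926
|beta|^2 = 1 - 16/27 = 11/27 = 0.4074
P(|0>) = |alpha|^2 = 0.5926

0.5926


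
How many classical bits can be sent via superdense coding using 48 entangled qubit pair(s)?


Superdense coding allows 2 classical bits per shared entangled pair.
48 pair(s) -> 2 * 48 = 96 classical bits

96


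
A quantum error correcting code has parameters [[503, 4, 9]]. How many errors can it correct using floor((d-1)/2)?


Code parameters: [[503, 4, 9]], distance d = 9.
Number of correctable errors = floor((d-1)/2)
= floor((9 - 1)/2)
= floor(8/2)
= 4

4


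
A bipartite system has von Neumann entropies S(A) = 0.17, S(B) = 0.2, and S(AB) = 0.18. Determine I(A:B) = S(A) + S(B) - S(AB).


I(A:B) = S(A) + S(B) - S(AB)
= 0.17 + 0.2 - 0.18
= 0.1900

0.1900


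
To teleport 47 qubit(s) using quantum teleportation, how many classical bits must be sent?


Quantum teleportation requires 2 classical bits per qubit teleported.
47 qubit(s) -> 2 * 47 = 94 classical bits

94


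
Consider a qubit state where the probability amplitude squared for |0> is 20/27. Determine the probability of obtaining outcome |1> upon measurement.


|alpha|^2 = 20/27 = 0.7407
|beta|^2 = 1 - 20/27 = 7/27 = 0.2593
P(|1>) = |beta|^2 = 0.2593

0.2593


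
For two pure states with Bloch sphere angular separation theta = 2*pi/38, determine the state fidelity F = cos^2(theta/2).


For states separated by angle theta on Bloch sphere:
F = cos^2(theta/2)
theta = 2*pi/38 = 0.1653
theta/2 = 0.0827
cos(theta/2) = 0.9966
F = 0.9932

0.9932


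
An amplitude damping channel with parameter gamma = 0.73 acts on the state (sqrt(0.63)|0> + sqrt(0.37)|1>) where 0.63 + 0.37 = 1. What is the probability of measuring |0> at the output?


For amplitude damping with parameter gamma on state sqrt(a)|0> + sqrt(b)|1>:
alpha^2 = 0.63, beta^2 = 0.37
P(|0>) = alpha^2 + gamma * beta^2
= 0.63 + 0.73 * 0.37
= 0.63 + 0.2701
= 0.9001

0.9001


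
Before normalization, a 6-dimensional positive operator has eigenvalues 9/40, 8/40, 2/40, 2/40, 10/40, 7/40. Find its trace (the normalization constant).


tr(M) = sum of eigenvalues
= 9/40 + 8/40 + 2/40 + 2/40 + 10/40 + 7/40
= 38/40
= 0.9500

0.9500


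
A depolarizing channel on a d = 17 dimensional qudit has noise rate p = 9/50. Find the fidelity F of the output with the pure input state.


F = (1-p) + p/d
= (1 - 0.1800) + 0.1800/17
= 0.8200 + 0.0106
= 0.8306

0.8306


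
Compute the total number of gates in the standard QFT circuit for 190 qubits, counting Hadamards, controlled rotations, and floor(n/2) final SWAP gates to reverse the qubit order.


Hadamard gates: 190
Controlled rotations: n*(n-1)/2 = 190*189/2 = 17955
SWAP gates: floor(n/2) = floor(190/2) = 95
Total = 190 + 17955 + 95
= 18240

18240


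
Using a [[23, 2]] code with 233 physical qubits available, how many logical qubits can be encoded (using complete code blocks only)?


Each code block uses 23 physical qubits for 2 logical qubit(s).
Number of complete blocks = floor(233 / 23) = 10
Logical qubits = 10 * 2
= 20

20


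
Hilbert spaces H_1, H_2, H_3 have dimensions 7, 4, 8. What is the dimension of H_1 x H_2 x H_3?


dim(H_1 x H_2 x H_3) = 7 * 4 * 8
= 28 * 8
= 224

224


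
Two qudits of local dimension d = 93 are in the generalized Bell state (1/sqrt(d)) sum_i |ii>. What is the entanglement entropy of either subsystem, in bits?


For a maximally entangled state in d x d:
S = log2(d) = log2(93)
= 6.5392

6.5392


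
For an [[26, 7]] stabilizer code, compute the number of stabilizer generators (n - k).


For an [[n,k]] stabilizer code:
Number of stabilizer generators = n - k
= 26 - 7
= 19

19


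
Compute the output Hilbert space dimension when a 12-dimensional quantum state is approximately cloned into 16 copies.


Output space = H^(tensor 16) where dim(H) = 12
dim = 12^16
= 144 (after 2 factors)
= 1728 (after 3 factors)
= 20736 (after 4 factors)
= 248832 (after 5 factors)
= 2985984 (after 6 factors)
= 35831808 (after 7 factors)
= 429981696 (after 8 factors)
= 5159780352 (after 9 factors)
= 61917364224 (after 10 factors)
= 743008370688 (after 11 factors)
= 8916100448256 (after 12 factors)
= 106993205379072 (after 13 factors)
= 1283918464548864 (after 14 factors)
= 15407021574586368 (after 15 factors)
= 184884258895036416 (after 16 factors)
= 184884258895036416

184884258895036416


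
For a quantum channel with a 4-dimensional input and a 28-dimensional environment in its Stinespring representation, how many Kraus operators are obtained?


Tracing out the environment in an orthonormal basis {|i>_E} gives Kraus operators K_i = <i|_E U |0>_E.
Number of Kraus operators = dim(H_env) = d_env
= 28

28


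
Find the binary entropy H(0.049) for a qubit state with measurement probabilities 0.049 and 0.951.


S = -p*log2(p) - (1-p)*log2(1-p)
p = 0.0490, 1-p = 0.9510
= -0.0490 * log2(0.0490) - 0.9510 * log2(0.9510)
= -(-0.2132) - (-0.0689)
= 0.2821

0.2821


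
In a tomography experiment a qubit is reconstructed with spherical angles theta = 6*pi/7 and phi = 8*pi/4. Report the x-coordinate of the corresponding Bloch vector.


theta = 2.6928, phi = 6.2832
r_x = sin(theta)*cos(phi) = 0.4339 * 1.0000
r_x = 0.4339

0.4339


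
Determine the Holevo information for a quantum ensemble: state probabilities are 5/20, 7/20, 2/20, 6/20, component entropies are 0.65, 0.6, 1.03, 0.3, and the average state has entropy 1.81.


chi = S(rho) - sum_i p_i * S(rho_i)
Weighted entropy = 5/20 * 0.65 + 7/20 * 0.6 + 2/20 * 1.03 + 6/20 * 0.3
= 0.5655
chi = 1.81 - 0.5655
= 1.2445

1.2445


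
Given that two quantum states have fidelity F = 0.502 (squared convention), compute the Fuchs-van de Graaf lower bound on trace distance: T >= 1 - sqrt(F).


Fuchs-van de Graaf (squared-fidelity convention): 1 - sqrt(F) <= T <= sqrt(1 - F).
Lower bound: T >= 1 - sqrt(F)
sqrt(F) = sqrt(0.502) = 0.7085
T >= 1 - 0.7085
T >= 0.2915

0.2915


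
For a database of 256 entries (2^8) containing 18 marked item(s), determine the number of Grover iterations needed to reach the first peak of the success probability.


After j Grover iterations the success probability is P(j) = sin^2((2j+1)*theta), where sin(theta) = sqrt(k/N).
N = 2^8 = 256, k = 18
sin(theta) = sqrt(k/N) = 0.2651650429
theta = arcsin(sqrt(k/N)) = 0.2683750886 rad
P(j) reaches its first maximum when (2j+1)*theta is as close as possible to pi/2, i.e. j = round(pi/(4*theta) - 1/2).
pi/(4*theta) - 1/2 = 2.4265
(For comparison, the common estimate pi/4 * sqrt(N/k) = 2.9619; the exact maximiser is used here.)
Optimal iterations = 2

2


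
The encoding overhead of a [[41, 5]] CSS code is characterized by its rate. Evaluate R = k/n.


Code rate R = k/n
= 5/41
= 0.1220

0.1220


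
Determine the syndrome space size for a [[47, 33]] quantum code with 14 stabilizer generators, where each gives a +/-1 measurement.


Each stabilizer generator gives a binary (+1 or -1) measurement outcome.
With 14 independent generators:
Total syndromes = 2^14
= 16384

16384


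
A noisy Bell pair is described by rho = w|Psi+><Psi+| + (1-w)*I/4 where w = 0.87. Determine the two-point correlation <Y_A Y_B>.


|Psi+> = (|01> + |10>)/sqrt(2)
For the pure Bell state, <Y_A Y_B> = +1 (Bell-state Pauli correlator).
The maximally-mixed part I/4 has tr(I/4 * P tensor P) = 0 for any traceless Pauli P.
So <Y_A Y_B>_rho = w * (+1) + (1 - w) * 0
= 0.87 * (+1)
= 0.8700

0.8700


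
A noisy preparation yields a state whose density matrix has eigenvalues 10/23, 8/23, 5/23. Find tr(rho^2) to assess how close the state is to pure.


tr(rho^2) = sum of eigenvalues squared
= (10/23)^2 + (8/23)^2 + (5/23)^2
= (100 + 64 + 25) / 529
= 189/529
= 0.3573

0.3573


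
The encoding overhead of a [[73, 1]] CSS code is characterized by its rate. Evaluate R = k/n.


Code rate R = k/n
= 1/73
= 0.0137

0.0137


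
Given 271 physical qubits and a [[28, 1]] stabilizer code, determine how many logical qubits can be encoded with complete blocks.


Each code block uses 28 physical qubits for 1 logical qubit(s).
Number of complete blocks = floor(271 / 28) = 9
Logical qubits = 9 * 1
= 9

9


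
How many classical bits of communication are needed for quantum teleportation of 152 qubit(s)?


Quantum teleportation requires 2 classical bits per qubit teleported.
152 qubit(s) -> 2 * 152 = 304 classical bits

304


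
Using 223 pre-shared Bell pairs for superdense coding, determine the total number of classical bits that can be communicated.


Superdense coding allows 2 classical bits per shared entangled pair.
223 pair(s) -> 2 * 223 = 446 classical bits

446


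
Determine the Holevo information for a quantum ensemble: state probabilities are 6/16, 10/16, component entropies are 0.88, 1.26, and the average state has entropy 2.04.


chi = S(rho) - sum_i p_i * S(rho_i)
Weighted entropy = 6/16 * 0.88 + 10/16 * 1.26
= 1.1175
chi = 2.04 - 1.1175
= 0.9225

0.9225


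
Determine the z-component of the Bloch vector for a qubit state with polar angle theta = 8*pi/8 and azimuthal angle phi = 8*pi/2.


theta = 3.1416, phi = 12.5664
r_z = cos(theta) = -1.0000

-1.0000


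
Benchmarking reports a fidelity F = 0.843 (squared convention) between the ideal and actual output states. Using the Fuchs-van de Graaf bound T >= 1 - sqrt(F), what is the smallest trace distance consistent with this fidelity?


Fuchs-van de Graaf (squared-fidelity convention): 1 - sqrt(F) <= T <= sqrt(1 - F).
Lower bound: T >= 1 - sqrt(F)
sqrt(F) = sqrt(0.843) = 0.9182
T >= 1 - 0.9182
T >= 0.0818

0.0818


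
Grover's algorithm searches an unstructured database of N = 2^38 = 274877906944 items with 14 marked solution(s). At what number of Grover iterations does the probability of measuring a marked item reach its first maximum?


After j Grover iterations the success probability is P(j) = sin^2((2j+1)*theta), where sin(theta) = sqrt(k/N).
N = 2^38 = 274877906944, k = 14
sin(theta) = sqrt(k/N) = 7.136645101e-06
theta = arcsin(sqrt(k/N)) = 7.136645101e-06 rad
P(j) reaches its first maximum when (2j+1)*theta is as close as possible to pi/2, i.e. j = round(pi/(4*theta) - 1/2).
pi/(4*theta) - 1/2 = 110050.9531
(For comparison, the common estimate pi/4 * sqrt(N/k) = 110051.4531; the exact maximiser is used here.)
Optimal iterations = 110051

110051


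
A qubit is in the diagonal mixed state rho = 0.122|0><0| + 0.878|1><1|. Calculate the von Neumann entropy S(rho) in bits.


S = -p*log2(p) - (1-p)*log2(1-p)
p = 0.1220, 1-p = 0.8780
= -0.1220 * log2(0.1220) - 0.8780 * log2(0.8780)
= -(-0.3703) - (-0.1648)
= 0.5351

0.5351


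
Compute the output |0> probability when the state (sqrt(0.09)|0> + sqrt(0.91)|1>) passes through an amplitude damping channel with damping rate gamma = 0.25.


For amplitude damping with parameter gamma on state sqrt(a)|0> + sqrt(b)|1>:
alpha^2 = 0.09, beta^2 = 0.91
P(|0>) = alpha^2 + gamma * beta^2
= 0.09 + 0.25 * 0.91
= 0.09 + 0.2275
= 0.3175

0.3175


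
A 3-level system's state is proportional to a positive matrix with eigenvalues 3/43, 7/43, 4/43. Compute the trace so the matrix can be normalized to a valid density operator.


tr(M) = sum of eigenvalues
= 3/43 + 7/43 + 4/43
= 14/43
= 0.3256

0.3256


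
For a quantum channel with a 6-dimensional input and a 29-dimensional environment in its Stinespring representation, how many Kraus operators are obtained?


Tracing out the environment in an orthonormal basis {|i>_E} gives Kraus operators K_i = <i|_E U |0>_E.
Number of Kraus operators = dim(H_env) = d_env
= 29

29


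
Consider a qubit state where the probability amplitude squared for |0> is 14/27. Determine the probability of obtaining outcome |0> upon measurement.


|alpha|^2 = 14/27 = 0.5185
|beta|^2 = 1 - 14/27 = 13/27 = 0.4815
P(|0>) = |alpha|^2 = 0.5185

0.5185


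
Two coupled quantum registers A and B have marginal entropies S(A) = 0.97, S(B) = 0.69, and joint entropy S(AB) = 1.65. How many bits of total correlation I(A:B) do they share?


I(A:B) = S(A) + S(B) - S(AB)
= 0.97 + 0.69 - 1.65
= 0.0100

0.0100


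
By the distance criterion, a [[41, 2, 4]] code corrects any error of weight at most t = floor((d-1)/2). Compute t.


Code parameters: [[41, 2, 4]], distance d = 4.
Number of correctable errors = floor((d-1)/2)
= floor((4 - 1)/2)
= floor(3/2)
= 1

1


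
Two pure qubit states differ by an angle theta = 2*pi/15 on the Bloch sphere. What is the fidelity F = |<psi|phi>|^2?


For states separated by angle theta on Bloch sphere:
F = cos^2(theta/2)
theta = 2*pi/15 = 0.4189
theta/2 = 0.2094
cos(theta/2) = 0.9781
F = 0.9568

0.9568


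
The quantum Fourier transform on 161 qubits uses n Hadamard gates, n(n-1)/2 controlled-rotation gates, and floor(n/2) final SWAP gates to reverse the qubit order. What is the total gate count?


Hadamard gates: 161
Controlled rotations: n*(n-1)/2 = 161*160/2 = 12880
SWAP gates: floor(n/2) = floor(161/2) = 80
Total = 161 + 12880 + 80
= 13121

13121


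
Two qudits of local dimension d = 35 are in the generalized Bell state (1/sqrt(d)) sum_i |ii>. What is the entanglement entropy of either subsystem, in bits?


For a maximally entangled state in d x d:
S = log2(d) = log2(35)
= 5.1293

5.1293


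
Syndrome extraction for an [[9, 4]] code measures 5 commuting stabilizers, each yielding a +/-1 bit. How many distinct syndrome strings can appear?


Each stabilizer generator gives a binary (+1 or -1) measurement outcome.
With 5 independent generators:
Total syndromes = 2^5
= 32

32


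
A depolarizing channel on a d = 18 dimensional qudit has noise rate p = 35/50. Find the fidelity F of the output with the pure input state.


F = (1-p) + p/d
= (1 - 0.7000) + 0.7000/18
= 0.3000 + 0.0389
= 0.3389

0.3389


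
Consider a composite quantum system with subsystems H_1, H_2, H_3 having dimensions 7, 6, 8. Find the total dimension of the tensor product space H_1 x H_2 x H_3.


dim(H_1 x H_2 x H_3) = 7 * 6 * 8
= 42 * 8
= 336

336


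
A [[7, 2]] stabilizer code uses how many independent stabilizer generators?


For an [[n,k]] stabilizer code:
Number of stabilizer generators = n - k
= 7 - 2
= 5

5


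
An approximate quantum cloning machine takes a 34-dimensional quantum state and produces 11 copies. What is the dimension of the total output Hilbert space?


Output space = H^(tensor 11) where dim(H) = 34
dim = 34^11
= 1156 (after 2 factors)
= 39304 (after 3 factors)
= 1336336 (after 4 factors)
= 45435424 (after 5 factors)
= 1544804416 (after 6 factors)
= 52523350144 (after 7 factors)
= 1785793904896 (after 8 factors)
= 60716992766464 (after 9 factors)
= 2064377754059776 (after 10 factors)
= 70188843638032384 (after 11 factors)
= 70188843638032384

70188843638032384


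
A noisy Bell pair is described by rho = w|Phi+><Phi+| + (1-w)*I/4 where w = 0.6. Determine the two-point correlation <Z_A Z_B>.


|Phi+> = (|00> + |11>)/sqrt(2)
For the pure Bell state, <Z_A Z_B> = +1 (Bell-state Pauli correlator).
The maximally-mixed part I/4 has tr(I/4 * P tensor P) = 0 for any traceless Pauli P.
So <Z_A Z_B>_rho = w * (+1) + (1 - w) * 0
= 0.6 * (+1)
= 0.6000

0.6000


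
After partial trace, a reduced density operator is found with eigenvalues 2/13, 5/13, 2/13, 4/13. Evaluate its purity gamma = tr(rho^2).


tr(rho^2) = sum of eigenvalues squared
= (2/13)^2 + (5/13)^2 + (2/13)^2 + (4/13)^2
= (4 + 25 + 4 + 16) / 169
= 49/169
= 0.2899

0.2899


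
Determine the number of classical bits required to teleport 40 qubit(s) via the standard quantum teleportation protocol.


Quantum teleportation requires 2 classical bits per qubit teleported.
40 qubit(s) -> 2 * 40 = 80 classical bits

80


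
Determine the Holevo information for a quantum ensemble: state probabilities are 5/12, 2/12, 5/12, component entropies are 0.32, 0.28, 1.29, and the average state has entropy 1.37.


chi = S(rho) - sum_i p_i * S(rho_i)
Weighted entropy = 5/12 * 0.32 + 2/12 * 0.28 + 5/12 * 1.29
= 0.7175
chi = 1.37 - 0.7175
= 0.6525

0.6525


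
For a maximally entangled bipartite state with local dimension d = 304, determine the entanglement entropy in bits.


For a maximally entangled state in d x d:
S = log2(d) = log2(304)
= 8.2479

8.2479


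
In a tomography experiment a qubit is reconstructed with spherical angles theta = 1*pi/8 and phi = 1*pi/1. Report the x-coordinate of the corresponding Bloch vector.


theta = 0.3927, phi = 3.1416
r_x = sin(theta)*cos(phi) = 0.3827 * -1.0000
r_x = -0.3827

-0.3827


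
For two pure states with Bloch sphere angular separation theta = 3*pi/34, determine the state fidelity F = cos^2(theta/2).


For states separated by angle theta on Bloch sphere:
F = cos^2(theta/2)
theta = 3*pi/34 = 0.2772
theta/2 = 0.1386
cos(theta/2) = 0.9904
F = 0.9809

0.9809


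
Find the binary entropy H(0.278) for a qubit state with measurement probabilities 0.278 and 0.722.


S = -p*log2(p) - (1-p)*log2(1-p)
p = 0.2780, 1-p = 0.7220
= -0.2780 * log2(0.2780) - 0.7220 * log2(0.7220)
= -(-0.5134) - (-0.3393)
= 0.8527

0.8527


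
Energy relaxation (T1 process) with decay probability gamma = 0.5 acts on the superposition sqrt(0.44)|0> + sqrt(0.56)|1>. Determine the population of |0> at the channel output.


For amplitude damping with parameter gamma on state sqrt(a)|0> + sqrt(b)|1>:
alpha^2 = 0.44, beta^2 = 0.56
P(|0>) = alpha^2 + gamma * beta^2
= 0.44 + 0.5 * 0.56
= 0.44 + 0.2800
= 0.7200

0.7200


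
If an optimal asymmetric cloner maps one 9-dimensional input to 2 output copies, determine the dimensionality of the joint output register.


Output space = H^(tensor 2) where dim(H) = 9
dim = 9^2
= 81

81


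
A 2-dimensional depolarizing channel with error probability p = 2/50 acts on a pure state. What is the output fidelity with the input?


F = (1-p) + p/d
= (1 - 0.0400) + 0.0400/2
= 0.9600 + 0.0200
= 0.9800

0.9800


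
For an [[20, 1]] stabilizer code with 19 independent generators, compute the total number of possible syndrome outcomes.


Each stabilizer generator gives a binary (+1 or -1) measurement outcome.
With 19 independent generators:
Total syndromes = 2^19
= 524288

524288


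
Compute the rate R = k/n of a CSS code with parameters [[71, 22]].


Code rate R = k/n
= 22/71
= 0.3099

0.3099


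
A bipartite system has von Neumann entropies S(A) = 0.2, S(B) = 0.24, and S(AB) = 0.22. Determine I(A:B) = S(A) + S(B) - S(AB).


I(A:B) = S(A) + S(B) - S(AB)
= 0.2 + 0.24 - 0.22
= 0.2200

0.2200


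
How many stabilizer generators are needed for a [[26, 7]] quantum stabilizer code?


For an [[n,k]] stabilizer code:
Number of stabilizer generators = n - k
= 26 - 7
= 19

19


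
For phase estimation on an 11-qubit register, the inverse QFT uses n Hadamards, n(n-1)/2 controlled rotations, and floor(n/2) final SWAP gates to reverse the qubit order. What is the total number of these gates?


Hadamard gates: 11
Controlled rotations: n*(n-1)/2 = 11*10/2 = 55
SWAP gates: floor(n/2) = floor(11/2) = 5
Total = 11 + 55 + 5
= 71

71


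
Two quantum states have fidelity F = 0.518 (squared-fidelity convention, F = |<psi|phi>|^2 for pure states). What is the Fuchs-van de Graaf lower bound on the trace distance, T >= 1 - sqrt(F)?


Fuchs-van de Graaf (squared-fidelity convention): 1 - sqrt(F) <= T <= sqrt(1 - F).
Lower bound: T >= 1 - sqrt(F)
sqrt(F) = sqrt(0.518) = 0.7197
T >= 1 - 0.7197
T >= 0.2803

0.2803


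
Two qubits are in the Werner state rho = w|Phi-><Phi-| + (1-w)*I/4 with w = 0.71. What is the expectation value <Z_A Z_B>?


|Phi-> = (|00> - |11>)/sqrt(2)
For the pure Bell state, <Z_A Z_B> = +1 (Bell-state Pauli correlator).
The maximally-mixed part I/4 has tr(I/4 * P tensor P) = 0 for any traceless Pauli P.
So <Z_A Z_B>_rho = w * (+1) + (1 - w) * 0
= 0.71 * (+1)
= 0.7100

0.7100


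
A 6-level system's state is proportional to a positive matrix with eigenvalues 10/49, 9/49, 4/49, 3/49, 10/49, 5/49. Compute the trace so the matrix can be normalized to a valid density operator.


tr(M) = sum of eigenvalues
= 10/49 + 9/49 + 4/49 + 3/49 + 10/49 + 5/49
= 41/49
= 0.8367

0.8367


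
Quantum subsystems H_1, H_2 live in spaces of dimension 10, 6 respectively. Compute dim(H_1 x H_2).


dim(H_1 x H_2) = 10 * 6
= 60

60


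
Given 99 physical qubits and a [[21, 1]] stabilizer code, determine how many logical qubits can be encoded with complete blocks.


Each code block uses 21 physical qubits for 1 logical qubit(s).
Number of complete blocks = floor(99 / 21) = 4
Logical qubits = 4 * 1
= 4

4


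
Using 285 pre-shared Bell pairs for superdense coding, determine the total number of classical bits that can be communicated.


Superdense coding allows 2 classical bits per shared entangled pair.
285 pair(s) -> 2 * 285 = 570 classical bits

570


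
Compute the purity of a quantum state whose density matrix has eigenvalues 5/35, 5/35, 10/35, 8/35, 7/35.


tr(rho^2) = sum of eigenvalues squared
= (5/35)^2 + (5/35)^2 + (10/35)^2 + (8/35)^2 + (7/35)^2
= (25 + 25 + 100 + 64 + 49) / 1225
= 263/1225
= 0.2147

0.2147


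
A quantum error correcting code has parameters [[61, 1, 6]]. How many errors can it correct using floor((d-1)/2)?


Code parameters: [[61, 1, 6]], distance d = 6.
Number of correctable errors = floor((d-1)/2)
= floor((6 - 1)/2)
= floor(5/2)
= 2

2


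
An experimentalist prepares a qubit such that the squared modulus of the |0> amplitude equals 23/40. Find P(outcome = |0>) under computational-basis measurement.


|alpha|^2 = 23/40 = 0.5750
|beta|^2 = 1 - 23/40 = 17/40 = 0.4250
P(|0>) = |alpha|^2 = 0.5750

0.5750


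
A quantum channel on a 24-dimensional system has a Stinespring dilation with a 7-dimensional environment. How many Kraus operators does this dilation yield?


Tracing out the environment in an orthonormal basis {|i>_E} gives Kraus operators K_i = <i|_E U |0>_E.
Number of Kraus operators = dim(H_env) = d_env
= 7

7


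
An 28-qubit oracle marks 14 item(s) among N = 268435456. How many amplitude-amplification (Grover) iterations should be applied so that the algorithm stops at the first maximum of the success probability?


After j Grover iterations the success probability is P(j) = sin^2((2j+1)*theta), where sin(theta) = sqrt(k/N).
N = 2^28 = 268435456, k = 14
sin(theta) = sqrt(k/N) = 0.0002283726432
theta = arcsin(sqrt(k/N)) = 0.0002283726452 rad
P(j) reaches its first maximum when (2j+1)*theta is as close as possible to pi/2, i.e. j = round(pi/(4*theta) - 1/2).
pi/(4*theta) - 1/2 = 3438.6079
(For comparison, the common estimate pi/4 * sqrt(N/k) = 3439.1079; the exact maximiser is used here.)
Optimal iterations = 3439

3439


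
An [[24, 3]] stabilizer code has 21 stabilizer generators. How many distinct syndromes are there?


Each stabilizer generator gives a binary (+1 or -1) measurement outcome.
With 21 independent generators:
Total syndromes = 2^21
= 2097152

2097152


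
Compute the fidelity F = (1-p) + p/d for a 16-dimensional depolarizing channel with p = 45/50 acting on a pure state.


F = (1-p) + p/d
= (1 - 0.9000) + 0.9000/16
= 0.1000 + 0.0563
= 0.1562

0.1562


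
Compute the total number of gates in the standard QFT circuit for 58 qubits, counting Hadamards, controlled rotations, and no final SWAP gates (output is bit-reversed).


Hadamard gates: 58
Controlled rotations: n*(n-1)/2 = 58*57/2 = 1653
SWAP gates: 0 (omitted)
Total = 58 + 1653
= 1711

1711


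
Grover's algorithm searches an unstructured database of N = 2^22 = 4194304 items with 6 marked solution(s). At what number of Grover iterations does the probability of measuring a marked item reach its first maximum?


After j Grover iterations the success probability is P(j) = sin^2((2j+1)*theta), where sin(theta) = sqrt(k/N).
N = 2^22 = 4194304, k = 6
sin(theta) = sqrt(k/N) = 0.001196039913
theta = arcsin(sqrt(k/N)) = 0.001196040199 rad
P(j) reaches its first maximum when (2j+1)*theta is as close as possible to pi/2, i.e. j = round(pi/(4*theta) - 1/2).
pi/(4*theta) - 1/2 = 656.1654
(For comparison, the common estimate pi/4 * sqrt(N/k) = 656.6655; the exact maximiser is used here.)
Optimal iterations = 656

656


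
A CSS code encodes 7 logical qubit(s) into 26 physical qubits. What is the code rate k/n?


Code rate R = k/n
= 7/26
= 0.2692

0.2692


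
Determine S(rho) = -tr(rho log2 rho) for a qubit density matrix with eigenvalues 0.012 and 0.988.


S = -p*log2(p) - (1-p)*log2(1-p)
p = 0.0120, 1-p = 0.9880
= -0.0120 * log2(0.0120) - 0.9880 * log2(0.9880)
= -(-0.0766) - (-0.0172)
= 0.0938

0.0938


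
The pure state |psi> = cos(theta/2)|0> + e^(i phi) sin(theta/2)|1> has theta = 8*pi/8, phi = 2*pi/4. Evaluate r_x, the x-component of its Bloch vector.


theta = 3.1416, phi = 1.5708
r_x = sin(theta)*cos(phi) = 0.0000 * 0.0000
r_x = 0.0000

0.0000


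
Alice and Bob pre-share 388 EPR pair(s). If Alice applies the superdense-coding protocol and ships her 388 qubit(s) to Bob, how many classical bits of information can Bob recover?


Superdense coding allows 2 classical bits per shared entangled pair.
388 pair(s) -> 2 * 388 = 776 classical bits

776


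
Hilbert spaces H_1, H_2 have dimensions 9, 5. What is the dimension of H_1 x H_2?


dim(H_1 x H_2) = 9 * 5
= 45

45


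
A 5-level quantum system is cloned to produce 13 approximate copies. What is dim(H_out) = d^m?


Output space = H^(tensor 13) where dim(H) = 5
dim = 5^13
= 25 (after 2 factors)
= 125 (after 3 factors)
= 625 (after 4 factors)
= 3125 (after 5 factors)
= 15625 (after 6 factors)
= 78125 (after 7 factors)
= 390625 (after 8 factors)
= 1953125 (after 9 factors)
= 9765625 (after 10 factors)
= 48828125 (after 11 factors)
= 244140625 (after 12 factors)
= 1220703125 (after 13 factors)
= 1220703125

1220703125


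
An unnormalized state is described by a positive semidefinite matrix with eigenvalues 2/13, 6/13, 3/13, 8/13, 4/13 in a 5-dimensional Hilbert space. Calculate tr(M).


tr(M) = sum of eigenvalues
= 2/13 + 6/13 + 3/13 + 8/13 + 4/13
= 23/13
= 1.7692

1.7692


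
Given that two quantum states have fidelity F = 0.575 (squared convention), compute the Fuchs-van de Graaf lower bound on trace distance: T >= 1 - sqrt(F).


Fuchs-van de Graaf (squared-fidelity convention): 1 - sqrt(F) <= T <= sqrt(1 - F).
Lower bound: T >= 1 - sqrt(F)
sqrt(F) = sqrt(0.575) = 0.7583
T >= 1 - 0.7583
T >= 0.2417

0.2417


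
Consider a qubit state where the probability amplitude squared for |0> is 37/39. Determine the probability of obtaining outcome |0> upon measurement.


|alpha|^2 = 37/39 = 0.9487
|beta|^2 = 1 - 37/39 = 2/39 = 0.0513
P(|0>) = |alpha|^2 = 0.9487

0.9487


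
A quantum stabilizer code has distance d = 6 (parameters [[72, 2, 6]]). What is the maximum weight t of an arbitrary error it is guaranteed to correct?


Code parameters: [[72, 2, 6]], distance d = 6.
Number of correctable errors = floor((d-1)/2)
= floor((6 - 1)/2)
= floor(5/2)
= 2

2


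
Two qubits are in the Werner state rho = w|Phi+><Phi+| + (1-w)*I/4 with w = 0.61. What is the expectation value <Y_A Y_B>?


|Phi+> = (|00> + |11>)/sqrt(2)
For the pure Bell state, <Y_A Y_B> = -1 (Bell-state Pauli correlator).
The maximally-mixed part I/4 has tr(I/4 * P tensor P) = 0 for any traceless Pauli P.
So <Y_A Y_B>_rho = w * (-1) + (1 - w) * 0
= 0.61 * (-1)
= -0.6100

-0.6100


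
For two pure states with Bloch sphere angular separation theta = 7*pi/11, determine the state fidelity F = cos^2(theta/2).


For states separated by angle theta on Bloch sphere:
F = cos^2(theta/2)
theta = 7*pi/11 = 1.9992
theta/2 = 0.9996
cos(theta/2) = 0.5406
F = 0.2923

0.2923


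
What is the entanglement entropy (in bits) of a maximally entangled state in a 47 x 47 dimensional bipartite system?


For a maximally entangled state in d x d:
S = log2(d) = log2(47)
= 5.5546

5.5546


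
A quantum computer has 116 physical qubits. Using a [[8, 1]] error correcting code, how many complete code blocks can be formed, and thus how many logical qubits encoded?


Each code block uses 8 physical qubits for 1 logical qubit(s).
Number of complete blocks = floor(116 / 8) = 14
Logical qubits = 14 * 1
= 14

14


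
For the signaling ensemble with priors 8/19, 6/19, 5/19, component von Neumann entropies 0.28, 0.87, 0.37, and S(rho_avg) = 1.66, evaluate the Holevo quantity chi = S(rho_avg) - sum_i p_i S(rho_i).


chi = S(rho) - sum_i p_i * S(rho_i)
Weighted entropy = 8/19 * 0.28 + 6/19 * 0.87 + 5/19 * 0.37
= 0.4900
chi = 1.66 - 0.4900
= 1.1700

1.1700


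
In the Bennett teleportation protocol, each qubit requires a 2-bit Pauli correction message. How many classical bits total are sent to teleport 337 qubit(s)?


Quantum teleportation requires 2 classical bits per qubit teleported.
337 qubit(s) -> 2 * 337 = 674 classical bits

674


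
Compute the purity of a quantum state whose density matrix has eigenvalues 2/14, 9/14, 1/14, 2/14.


tr(rho^2) = sum of eigenvalues squared
= (2/14)^2 + (9/14)^2 + (1/14)^2 + (2/14)^2
= (4 + 81 + 1 + 4) / 196
= 90/196
= 0.4592

0.4592


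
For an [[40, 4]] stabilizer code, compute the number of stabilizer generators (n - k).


For an [[n,k]] stabilizer code:
Number of stabilizer generators = n - k
= 40 - 4
= 36

36


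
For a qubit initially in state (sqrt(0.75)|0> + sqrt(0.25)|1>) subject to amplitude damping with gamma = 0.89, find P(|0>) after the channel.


For amplitude damping with parameter gamma on state sqrt(a)|0> + sqrt(b)|1>:
alpha^2 = 0.75, beta^2 = 0.25
P(|0>) = alpha^2 + gamma * beta^2
= 0.75 + 0.89 * 0.25
= 0.75 + 0.2225
= 0.9725

0.9725


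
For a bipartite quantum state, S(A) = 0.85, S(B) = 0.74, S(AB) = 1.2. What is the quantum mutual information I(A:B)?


I(A:B) = S(A) + S(B) - S(AB)
= 0.85 + 0.74 - 1.2
= 0.3900

0.3900


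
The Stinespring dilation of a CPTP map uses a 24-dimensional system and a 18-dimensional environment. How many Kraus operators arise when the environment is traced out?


Tracing out the environment in an orthonormal basis {|i>_E} gives Kraus operators K_i = <i|_E U |0>_E.
Number of Kraus operators = dim(H_env) = d_env
= 18

18


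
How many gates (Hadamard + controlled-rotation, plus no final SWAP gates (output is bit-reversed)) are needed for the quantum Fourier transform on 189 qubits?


Hadamard gates: 189
Controlled rotations: n*(n-1)/2 = 189*188/2 = 17766
SWAP gates: 0 (omitted)
Total = 189 + 17766
= 17955

17955


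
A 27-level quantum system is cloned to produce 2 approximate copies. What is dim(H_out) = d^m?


Output space = H^(tensor 2) where dim(H) = 27
dim = 27^2
= 729

729
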